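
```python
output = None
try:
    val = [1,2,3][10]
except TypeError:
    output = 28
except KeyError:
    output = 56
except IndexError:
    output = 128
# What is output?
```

Step-by-step execution trace:
1. `val = [1,2,3][10]` raises IndexError.
2. `except TypeError` does not match IndexError; skipped.
3. `except KeyError` does not match IndexError; skipped.
4. `except IndexError` matches → output = 128.
Result: 128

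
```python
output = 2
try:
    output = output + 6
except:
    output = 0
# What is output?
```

Step-by-step execution trace:
1. output starts at 2.
2. try: `output = output + 6` → output = 8. No exception raised.
3. `except` is skipped.
Result: 8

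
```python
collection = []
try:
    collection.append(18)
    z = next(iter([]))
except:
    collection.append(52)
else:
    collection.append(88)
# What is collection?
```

Step-by-step execution trace:
1. try: `collection.append(18)` → collection = [18].
2. `z = next(iter([]))` raises StopIteration.
3. bare `except` matches → `collection.append(52)` → collection = [18, 52].
4. `else` is skipped (an exception was raised).
Result: [18, 52]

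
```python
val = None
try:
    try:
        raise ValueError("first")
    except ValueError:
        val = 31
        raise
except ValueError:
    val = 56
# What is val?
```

Step-by-step execution trace:
1. Inner try: `raise ValueError("first")` raises ValueError.
2. Inner `except ValueError` matches → val = 31.
3. bare `raise` re-raises the same ValueError.
4. Outer `except ValueError` matches → val = 56.
Result: 56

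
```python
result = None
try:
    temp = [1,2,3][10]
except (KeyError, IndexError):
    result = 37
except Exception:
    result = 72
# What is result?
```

Step-by-step execution trace:
1. `temp = [1,2,3][10]` raises IndexError.
2. `except (KeyError, IndexError)` matches (IndexError is in the tuple) → result = 37.
3. `except Exception` is not reached.
Result: 37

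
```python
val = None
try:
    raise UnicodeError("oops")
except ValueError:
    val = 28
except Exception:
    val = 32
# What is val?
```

Step-by-step execution trace:
1. `raise UnicodeError(...)` raises UnicodeError.
2. `except ValueError` matches (UnicodeError is a subclass of ValueError) → val = 28.
3. `except Exception` is not reached.
Result: 28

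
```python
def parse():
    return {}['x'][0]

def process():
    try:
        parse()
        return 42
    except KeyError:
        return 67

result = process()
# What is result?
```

Step-by-step execution trace:
1. `process()` calls `parse()`.
2. `parse()` evaluates `{}['x'][0]`, which raises KeyError; it propagates to the caller.
3. `return 42` is not reached.
4. `except KeyError` in process matches → returns 67.
5. result = 67.
Result: 67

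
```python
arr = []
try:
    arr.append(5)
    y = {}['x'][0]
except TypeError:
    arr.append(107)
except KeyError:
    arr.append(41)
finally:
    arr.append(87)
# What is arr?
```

Step-by-step execution trace:
1. try: `arr.append(5)` → arr = [5].
2. `y = {}['x'][0]` raises KeyError.
3. `except TypeError` does not match KeyError; skipped.
4. `except KeyError` matches → `arr.append(41)` → arr = [5, 41].
5. finally always runs: `arr.append(87)` → arr = [5, 41, 87].
Result: [5, 41, 87]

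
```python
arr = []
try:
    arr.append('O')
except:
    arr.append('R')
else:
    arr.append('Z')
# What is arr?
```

Step-by-step execution trace:
1. try: `arr.append('O')` → arr = ['O']. No exception raised.
2. `except` is skipped.
3. `else` runs (try completed without exception): `arr.append('Z')` → arr = ['O', 'Z'].
Result: ['O', 'Z']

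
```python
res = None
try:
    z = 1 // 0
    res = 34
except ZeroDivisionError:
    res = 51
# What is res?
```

Step-by-step execution trace:
1. `z = 1 // 0` raises ZeroDivisionError.
2. `res = 34` is not reached.
3. `except ZeroDivisionError` matches → res = 51.
Result: 51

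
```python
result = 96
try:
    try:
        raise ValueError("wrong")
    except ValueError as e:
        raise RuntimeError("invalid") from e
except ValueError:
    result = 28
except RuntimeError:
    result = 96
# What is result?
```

Step-by-step execution trace:
1. Inner try raises ValueError; inner `except ValueError as e` catches it.
2. `raise RuntimeError(...) from e` raises RuntimeError (ValueError is attached as __cause__, but only RuntimeError is active).
3. Outer `except ValueError` does not match RuntimeError; skipped.
4. Outer `except RuntimeError` matches → result = 96.
Result: 96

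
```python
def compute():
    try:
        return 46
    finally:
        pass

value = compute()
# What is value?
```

Step-by-step execution trace:
1. `compute()` enters try: `return 46` sets pending return value 46.
2. Before returning, `finally: pass` runs (no effect).
3. compute() returns 46 → value = 46.
Result: 46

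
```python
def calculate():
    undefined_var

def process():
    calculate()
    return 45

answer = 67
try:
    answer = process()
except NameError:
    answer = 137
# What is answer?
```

Step-by-step execution trace:
1. answer starts at 67.
2. try: `process()` calls `calculate()`.
3. `calculate()` evaluates `undefined_var`, which raises NameError; it propagates through process (uncaught).
4. `return 45` in process is not reached; the assignment to answer does not complete.
5. `except NameError` matches → answer = 137.
Result: 137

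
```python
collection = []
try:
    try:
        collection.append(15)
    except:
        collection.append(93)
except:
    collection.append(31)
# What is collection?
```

Step-by-step execution trace:
1. Inner try: `collection.append(15)` → collection = [15]. No exception raised.
2. Inner `except` is skipped.
3. Inner try completes normally; outer `except` is skipped.
Result: [15]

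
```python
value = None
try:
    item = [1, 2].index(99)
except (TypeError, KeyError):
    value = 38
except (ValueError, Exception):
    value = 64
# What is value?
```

Step-by-step execution trace:
1. `item = [1, 2].index(99)` raises ValueError.
2. `except (TypeError, KeyError)` does not match ValueError; skipped.
3. `except (ValueError, Exception)` matches (ValueError is in the tuple) → value = 64.
Result: 64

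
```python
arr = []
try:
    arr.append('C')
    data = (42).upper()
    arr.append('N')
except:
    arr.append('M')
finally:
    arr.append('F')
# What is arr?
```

Step-by-step execution trace:
1. try: `arr.append('C')` → arr = ['C'].
2. `data = (42).upper()` raises AttributeError; `arr.append('N')` is not reached.
3. bare `except` matches → `arr.append('M')` → arr = ['C', 'M'].
4. finally always runs: `arr.append('F')` → arr = ['C', 'M', 'F'].
Result: ['C', 'M', 'F']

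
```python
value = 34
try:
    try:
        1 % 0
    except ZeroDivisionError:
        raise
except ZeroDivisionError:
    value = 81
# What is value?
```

Step-by-step execution trace:
1. Inner try: `1 % 0` raises ZeroDivisionError.
2. Inner `except ZeroDivisionError` matches; bare `raise` re-raises the same ZeroDivisionError.
3. Outer `except ZeroDivisionError` matches → value = 81.
Result: 81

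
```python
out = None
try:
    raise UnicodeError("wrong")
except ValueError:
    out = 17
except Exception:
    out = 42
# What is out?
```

Step-by-step execution trace:
1. `raise UnicodeError(...)` raises UnicodeError.
2. `except ValueError` matches (UnicodeError is a subclass of ValueError) → out = 17.
3. `except Exception` is not reached.
Result: 17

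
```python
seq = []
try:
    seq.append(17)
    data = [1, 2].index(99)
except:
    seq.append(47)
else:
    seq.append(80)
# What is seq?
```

Step-by-step execution trace:
1. try: `seq.append(17)` → seq = [17].
2. `data = [1, 2].index(99)` raises ValueError.
3. bare `except` matches → `seq.append(47)` → seq = [17, 47].
4. `else` is skipped (an exception was raised).
Result: [17, 47]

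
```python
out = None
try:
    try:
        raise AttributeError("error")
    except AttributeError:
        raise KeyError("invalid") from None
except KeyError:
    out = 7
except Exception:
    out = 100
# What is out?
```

Step-by-step execution trace:
1. Inner try raises AttributeError; inner `except AttributeError` catches it.
2. `raise KeyError(...) from None` raises KeyError (from None suppresses __context__, but the active exception is still KeyError).
3. Outer `except KeyError` matches → out = 7.
4. `except Exception` is not reached.
Result: 7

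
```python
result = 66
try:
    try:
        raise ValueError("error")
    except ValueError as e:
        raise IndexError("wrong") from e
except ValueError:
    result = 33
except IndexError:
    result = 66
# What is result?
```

Step-by-step execution trace:
1. Inner try raises ValueError; inner `except ValueError as e` catches it.
2. `raise IndexError(...) from e` raises IndexError (ValueError is attached as __cause__, but only IndexError is active).
3. Outer `except ValueError` does not match IndexError; skipped.
4. Outer `except IndexError` matches → result = 66.
Result: 66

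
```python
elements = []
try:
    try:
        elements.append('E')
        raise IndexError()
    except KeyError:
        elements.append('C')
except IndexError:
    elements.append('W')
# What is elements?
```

Step-by-step execution trace:
1. Inner try: `elements.append('E')` → elements = ['E'].
2. `raise IndexError()` raises IndexError.
3. Inner `except KeyError` does not match IndexError; exception propagates to outer try.
4. Outer `except IndexError` matches → `elements.append('W')` → elements = ['E', 'W'].
Result: ['E', 'W']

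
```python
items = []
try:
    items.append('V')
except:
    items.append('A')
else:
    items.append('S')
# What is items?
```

Step-by-step execution trace:
1. try: `items.append('V')` → items = ['V']. No exception raised.
2. `except` is skipped.
3. `else` runs (try completed without exception): `items.append('S')` → items = ['V', 'S'].
Result: ['V', 'S']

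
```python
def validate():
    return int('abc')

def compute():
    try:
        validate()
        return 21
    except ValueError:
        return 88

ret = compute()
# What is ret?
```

Step-by-step execution trace:
1. `compute()` calls `validate()`.
2. `validate()` evaluates `int('abc')`, which raises ValueError; it propagates to the caller.
3. `return 21` is not reached.
4. `except ValueError` in compute matches → returns 88.
5. ret = 88.
Result: 88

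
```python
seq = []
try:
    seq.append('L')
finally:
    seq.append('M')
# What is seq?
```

Step-by-step execution trace:
1. try: `seq.append('L')` → seq = ['L'].
2. The try body completes without raising.
3. finally always runs: `seq.append('M')` → seq = ['L', 'M'].
Result: ['L', 'M']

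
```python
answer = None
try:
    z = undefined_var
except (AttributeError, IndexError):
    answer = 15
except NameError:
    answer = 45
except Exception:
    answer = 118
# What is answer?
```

Step-by-step execution trace:
1. `z = undefined_var` raises NameError.
2. `except (AttributeError, IndexError)` does not match NameError; skipped.
3. `except NameError` matches (exact type match) → answer = 45.
4. `except Exception` is not reached.
Result: 45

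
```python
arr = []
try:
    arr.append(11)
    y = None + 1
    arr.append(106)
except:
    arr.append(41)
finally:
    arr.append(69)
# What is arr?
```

Step-by-step execution trace:
1. try: `arr.append(11)` → arr = [11].
2. `y = None + 1` raises TypeError; `arr.append(106)` is not reached.
3. bare `except` matches → `arr.append(41)` → arr = [11, 41].
4. finally always runs: `arr.append(69)` → arr = [11, 41, 69].
Result: [11, 41, 69]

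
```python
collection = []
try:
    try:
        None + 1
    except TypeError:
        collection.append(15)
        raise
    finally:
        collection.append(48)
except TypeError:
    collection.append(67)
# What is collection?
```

Step-by-step execution trace:
1. Inner try: `None + 1` raises TypeError.
2. Inner `except TypeError` matches → `collection.append(15)` → collection = [15].
3. bare `raise` re-raises TypeError.
4. Inner `finally` runs during unwinding: `collection.append(48)` → collection = [15, 48].
5. Outer `except TypeError` matches → `collection.append(67)` → collection = [15, 48, 67].
Result: [15, 48, 67]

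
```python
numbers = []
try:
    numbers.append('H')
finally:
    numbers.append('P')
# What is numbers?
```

Step-by-step execution trace:
1. try: `numbers.append('H')` → numbers = ['H'].
2. The try body completes without raising.
3. finally always runs: `numbers.append('P')` → numbers = ['H', 'P'].
Result: ['H', 'P']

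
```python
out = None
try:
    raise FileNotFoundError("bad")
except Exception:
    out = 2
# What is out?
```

Step-by-step execution trace:
1. `raise FileNotFoundError(...)` raises FileNotFoundError.
2. `except Exception` matches (FileNotFoundError is a subclass of Exception) → out = 2.
Result: 2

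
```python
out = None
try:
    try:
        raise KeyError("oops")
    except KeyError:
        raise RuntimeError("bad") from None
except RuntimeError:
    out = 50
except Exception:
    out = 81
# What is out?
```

Step-by-step execution trace:
1. Inner try raises KeyError; inner `except KeyError` catches it.
2. `raise RuntimeError(...) from None` raises RuntimeError (from None suppresses __context__, but the active exception is still RuntimeError).
3. Outer `except RuntimeError` matches → out = 50.
4. `except Exception` is not reached.
Result: 50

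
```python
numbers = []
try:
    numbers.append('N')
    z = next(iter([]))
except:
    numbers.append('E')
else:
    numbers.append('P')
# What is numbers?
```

Step-by-step execution trace:
1. try: `numbers.append('N')` → numbers = ['N'].
2. `z = next(iter([]))` raises StopIteration.
3. bare `except` matches → `numbers.append('E')` → numbers = ['N', 'E'].
4. `else` is skipped (an exception was raised).
Result: ['N', 'E']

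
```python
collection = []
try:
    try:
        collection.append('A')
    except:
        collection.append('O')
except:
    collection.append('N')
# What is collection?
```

Step-by-step execution trace:
1. Inner try: `collection.append('A')` → collection = ['A']. No exception raised.
2. Inner `except` is skipped.
3. Inner try completes normally; outer `except` is skipped.
Result: ['A']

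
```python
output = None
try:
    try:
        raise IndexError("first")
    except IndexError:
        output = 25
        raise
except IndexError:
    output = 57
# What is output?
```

Step-by-step execution trace:
1. Inner try: `raise IndexError("first")` raises IndexError.
2. Inner `except IndexError` matches → output = 25.
3. bare `raise` re-raises the same IndexError.
4. Outer `except IndexError` matches → output = 57.
Result: 57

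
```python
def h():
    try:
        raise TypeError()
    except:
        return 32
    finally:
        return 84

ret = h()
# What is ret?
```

Step-by-step execution trace:
1. `h()` enters try: `raise TypeError()` raises TypeError.
2. bare `except` matches → `return 32` sets pending return value 32.
3. Before returning, `finally: return 84` runs and overrides the pending return.
4. h() returns 84 → ret = 84.
Result: 84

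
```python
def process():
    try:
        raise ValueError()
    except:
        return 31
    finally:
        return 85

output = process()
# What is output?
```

Step-by-step execution trace:
1. `process()` enters try: `raise ValueError()` raises ValueError.
2. bare `except` matches → `return 31` sets pending return value 31.
3. Before returning, `finally: return 85` runs and overrides the pending return.
4. process() returns 85 → output = 85.
Result: 85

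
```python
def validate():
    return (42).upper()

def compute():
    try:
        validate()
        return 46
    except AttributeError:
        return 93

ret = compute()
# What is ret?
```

Step-by-step execution trace:
1. `compute()` calls `validate()`.
2. `validate()` evaluates `(42).upper()`, which raises AttributeError; it propagates to the caller.
3. `return 46` is not reached.
4. `except AttributeError` in compute matches → returns 93.
5. ret = 93.
Result: 93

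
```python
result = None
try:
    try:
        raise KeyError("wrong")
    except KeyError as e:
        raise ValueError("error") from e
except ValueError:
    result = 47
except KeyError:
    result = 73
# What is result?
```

Step-by-step execution trace:
1. Inner try raises KeyError; inner `except KeyError as e` catches it.
2. `raise ValueError(...) from e` raises ValueError (KeyError is attached as __cause__, but only ValueError is active).
3. Outer `except ValueError` matches → result = 47.
4. `except KeyError` is not reached.
Result: 47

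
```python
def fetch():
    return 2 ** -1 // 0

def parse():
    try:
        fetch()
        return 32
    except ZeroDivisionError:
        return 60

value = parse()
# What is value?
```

Step-by-step execution trace:
1. `parse()` calls `fetch()`.
2. `fetch()` evaluates `2 ** -1 // 0`, which raises ZeroDivisionError; it propagates to the caller.
3. `return 32` is not reached.
4. `except ZeroDivisionError` in parse matches → returns 60.
5. value = 60.
Result: 60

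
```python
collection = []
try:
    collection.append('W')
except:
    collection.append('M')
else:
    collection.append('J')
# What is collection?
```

Step-by-step execution trace:
1. try: `collection.append('W')` → collection = ['W']. No exception raised.
2. `except` is skipped.
3. `else` runs (try completed without exception): `collection.append('J')` → collection = ['W', 'J'].
Result: ['W', 'J']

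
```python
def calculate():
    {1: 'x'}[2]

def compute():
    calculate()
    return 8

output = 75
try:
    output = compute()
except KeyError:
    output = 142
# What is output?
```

Step-by-step execution trace:
1. output starts at 75.
2. try: `compute()` calls `calculate()`.
3. `calculate()` evaluates `{1: 'x'}[2]`, which raises KeyError; it propagates through compute (uncaught).
4. `return 8` in compute is not reached; the assignment to output does not complete.
5. `except KeyError` matches → output = 142.
Result: 142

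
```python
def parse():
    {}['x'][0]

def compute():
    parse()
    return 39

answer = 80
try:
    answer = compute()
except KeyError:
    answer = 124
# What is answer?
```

Step-by-step execution trace:
1. answer starts at 80.
2. try: `compute()` calls `parse()`.
3. `parse()` evaluates `{}['x'][0]`, which raises KeyError; it propagates through compute (uncaught).
4. `return 39` in compute is not reached; the assignment to answer does not complete.
5. `except KeyError` matches → answer = 124.
Result: 124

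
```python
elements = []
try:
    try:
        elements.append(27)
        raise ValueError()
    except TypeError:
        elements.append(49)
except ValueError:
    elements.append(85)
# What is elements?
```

Step-by-step execution trace:
1. Inner try: `elements.append(27)` → elements = [27].
2. `raise ValueError()` raises ValueError.
3. Inner `except TypeError` does not match ValueError; exception propagates to outer try.
4. Outer `except ValueError` matches → `elements.append(85)` → elements = [27, 85].
Result: [27, 85]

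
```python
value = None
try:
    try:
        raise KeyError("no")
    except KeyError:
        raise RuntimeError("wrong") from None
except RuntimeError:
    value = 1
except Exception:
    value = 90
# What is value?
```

Step-by-step execution trace:
1. Inner try raises KeyError; inner `except KeyError` catches it.
2. `raise RuntimeError(...) from None` raises RuntimeError (from None suppresses __context__, but the active exception is still RuntimeError).
3. Outer `except RuntimeError` matches → value = 1.
4. `except Exception` is not reached.
Result: 1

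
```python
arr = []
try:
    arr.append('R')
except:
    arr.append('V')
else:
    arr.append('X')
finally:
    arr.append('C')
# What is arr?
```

Step-by-step execution trace:
1. try: `arr.append('R')` → arr = ['R']. No exception raised.
2. `except` is skipped.
3. `else` runs: `arr.append('X')` → arr = ['R', 'X'].
4. `finally` always runs: `arr.append('C')` → arr = ['R', 'X', 'C'].
Result: ['R', 'X', 'C']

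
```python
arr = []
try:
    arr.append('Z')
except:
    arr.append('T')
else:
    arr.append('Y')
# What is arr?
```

Step-by-step execution trace:
1. try: `arr.append('Z')` → arr = ['Z']. No exception raised.
2. `except` is skipped.
3. `else` runs (try completed without exception): `arr.append('Y')` → arr = ['Z', 'Y'].
Result: ['Z', 'Y']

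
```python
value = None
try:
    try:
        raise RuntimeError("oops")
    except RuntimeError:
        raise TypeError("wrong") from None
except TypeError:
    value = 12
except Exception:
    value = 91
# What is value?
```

Step-by-step execution trace:
1. Inner try raises RuntimeError; inner `except RuntimeError` catches it.
2. `raise TypeError(...) from None` raises TypeError (from None suppresses __context__, but the active exception is still TypeError).
3. Outer `except TypeError` matches → value = 12.
4. `except Exception` is not reached.
Result: 12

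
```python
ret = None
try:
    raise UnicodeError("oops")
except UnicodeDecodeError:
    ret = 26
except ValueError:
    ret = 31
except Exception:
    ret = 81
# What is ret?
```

Step-by-step execution trace:
1. `raise UnicodeError(...)` raises UnicodeError.
2. `except UnicodeDecodeError` does not match (UnicodeError is not a subclass of UnicodeDecodeError); skipped.
3. `except ValueError` matches (UnicodeError is a subclass of ValueError) → ret = 31.
4. `except Exception` is not reached.
Result: 31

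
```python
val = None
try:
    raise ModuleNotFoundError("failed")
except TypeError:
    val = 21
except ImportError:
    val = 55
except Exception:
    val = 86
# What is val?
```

Step-by-step execution trace:
1. `raise ModuleNotFoundError(...)` raises ModuleNotFoundError.
2. `except TypeError` does not match (ModuleNotFoundError is not a subclass of TypeError); skipped.
3. `except ImportError` matches (ModuleNotFoundError is a subclass of ImportError) → val = 55.
4. `except Exception` is not reached.
Result: 55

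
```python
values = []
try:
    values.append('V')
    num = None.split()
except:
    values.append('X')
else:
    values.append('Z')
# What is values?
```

Step-by-step execution trace:
1. try: `values.append('V')` → values = ['V'].
2. `num = None.split()` raises AttributeError.
3. bare `except` matches → `values.append('X')` → values = ['V', 'X'].
4. `else` is skipped (an exception was raised).
Result: ['V', 'X']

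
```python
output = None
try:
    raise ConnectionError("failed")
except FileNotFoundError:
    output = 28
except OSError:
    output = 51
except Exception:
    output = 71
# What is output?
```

Step-by-step execution trace:
1. `raise ConnectionError(...)` raises ConnectionError.
2. `except FileNotFoundError` does not match (ConnectionError is not a subclass of FileNotFoundError); skipped.
3. `except OSError` matches (ConnectionError is a subclass of OSError) → output = 51.
4. `except Exception` is not reached.
Result: 51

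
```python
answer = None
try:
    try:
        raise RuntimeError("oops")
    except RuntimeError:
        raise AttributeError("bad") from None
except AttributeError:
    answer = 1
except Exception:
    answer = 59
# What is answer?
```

Step-by-step execution trace:
1. Inner try raises RuntimeError; inner `except RuntimeError` catches it.
2. `raise AttributeError(...) from None` raises AttributeError (from None suppresses __context__, but the active exception is still AttributeError).
3. Outer `except AttributeError` matches → answer = 1.
4. `except Exception` is not reached.
Result: 1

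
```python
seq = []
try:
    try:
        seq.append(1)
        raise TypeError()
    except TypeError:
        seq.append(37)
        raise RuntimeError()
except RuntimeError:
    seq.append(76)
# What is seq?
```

Step-by-step execution trace:
1. Inner try: `seq.append(1)` → seq = [1].
2. `raise TypeError()` raises TypeError.
3. Inner `except TypeError` matches → `seq.append(37)` → seq = [1, 37].
4. `raise RuntimeError()` raises RuntimeError; propagates to outer try.
5. Outer `except RuntimeError` matches → `seq.append(76)` → seq = [1, 37, 76].
Result: [1, 37, 76]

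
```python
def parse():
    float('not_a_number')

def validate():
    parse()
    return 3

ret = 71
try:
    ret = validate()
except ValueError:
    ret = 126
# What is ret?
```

Step-by-step execution trace:
1. ret starts at 71.
2. try: `validate()` calls `parse()`.
3. `parse()` evaluates `float('not_a_number')`, which raises ValueError; it propagates through validate (uncaught).
4. `return 3` in validate is not reached; the assignment to ret does not complete.
5. `except ValueError` matches → ret = 126.
Result: 126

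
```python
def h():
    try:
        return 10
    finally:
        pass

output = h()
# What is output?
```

Step-by-step execution trace:
1. `h()` enters try: `return 10` sets pending return value 10.
2. Before returning, `finally: pass` runs (no effect).
3. h() returns 10 → output = 10.
Result: 10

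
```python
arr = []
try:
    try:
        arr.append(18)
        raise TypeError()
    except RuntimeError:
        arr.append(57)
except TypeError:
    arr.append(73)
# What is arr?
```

Step-by-step execution trace:
1. Inner try: `arr.append(18)` → arr = [18].
2. `raise TypeError()` raises TypeError.
3. Inner `except RuntimeError` does not match TypeError; exception propagates to outer try.
4. Outer `except TypeError` matches → `arr.append(73)` → arr = [18, 73].
Result: [18, 73]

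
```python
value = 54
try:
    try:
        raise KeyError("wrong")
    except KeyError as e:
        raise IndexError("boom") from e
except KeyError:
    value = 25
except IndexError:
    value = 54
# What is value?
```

Step-by-step execution trace:
1. Inner try raises KeyError; inner `except KeyError as e` catches it.
2. `raise IndexError(...) from e` raises IndexError (KeyError is attached as __cause__, but only IndexError is active).
3. Outer `except KeyError` does not match IndexError; skipped.
4. Outer `except IndexError` matches → value = 54.
Result: 54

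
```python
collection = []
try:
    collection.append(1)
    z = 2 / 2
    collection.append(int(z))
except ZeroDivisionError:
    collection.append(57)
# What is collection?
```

Step-by-step execution trace:
1. try: `collection.append(1)` → collection = [1].
2. `z = 2 / 2` → z = 1.0. No exception raised.
3. `collection.append(int(z))` → collection = [1, 1].
4. `except ZeroDivisionError` is skipped (no exception was raised).
Result: [1, 1]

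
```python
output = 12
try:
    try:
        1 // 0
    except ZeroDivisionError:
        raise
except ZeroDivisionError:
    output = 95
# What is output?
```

Step-by-step execution trace:
1. Inner try: `1 // 0` raises ZeroDivisionError.
2. Inner `except ZeroDivisionError` matches; bare `raise` re-raises the same ZeroDivisionError.
3. Outer `except ZeroDivisionError` matches → output = 95.
Result: 95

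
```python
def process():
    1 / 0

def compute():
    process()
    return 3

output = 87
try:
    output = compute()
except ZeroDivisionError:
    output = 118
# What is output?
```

Step-by-step execution trace:
1. output starts at 87.
2. try: `compute()` calls `process()`.
3. `process()` evaluates `1 / 0`, which raises ZeroDivisionError; it propagates through compute (uncaught).
4. `return 3` in compute is not reached; the assignment to output does not complete.
5. `except ZeroDivisionError` matches → output = 118.
Result: 118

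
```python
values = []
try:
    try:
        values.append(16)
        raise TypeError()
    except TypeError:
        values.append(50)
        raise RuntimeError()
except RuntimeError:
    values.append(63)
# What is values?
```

Step-by-step execution trace:
1. Inner try: `values.append(16)` → values = [16].
2. `raise TypeError()` raises TypeError.
3. Inner `except TypeError` matches → `values.append(50)` → values = [16, 50].
4. `raise RuntimeError()` raises RuntimeError; propagates to outer try.
5. Outer `except RuntimeError` matches → `values.append(63)` → values = [16, 50, 63].
Result: [16, 50, 63]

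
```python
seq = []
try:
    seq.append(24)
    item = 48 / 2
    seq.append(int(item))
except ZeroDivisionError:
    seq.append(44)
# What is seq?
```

Step-by-step execution trace:
1. try: `seq.append(24)` → seq = [24].
2. `item = 48 / 2` → item = 24.0. No exception raised.
3. `seq.append(int(item))` → seq = [24, 24].
4. `except ZeroDivisionError` is skipped (no exception was raised).
Result: [24, 24]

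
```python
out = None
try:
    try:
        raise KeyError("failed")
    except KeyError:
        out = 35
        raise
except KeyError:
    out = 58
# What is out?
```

Step-by-step execution trace:
1. Inner try: `raise KeyError("failed")` raises KeyError.
2. Inner `except KeyError` matches → out = 35.
3. bare `raise` re-raises the same KeyError.
4. Outer `except KeyError` matches → out = 58.
Result: 58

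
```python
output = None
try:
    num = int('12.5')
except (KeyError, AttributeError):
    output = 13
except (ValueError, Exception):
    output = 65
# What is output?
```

Step-by-step execution trace:
1. `num = int('12.5')` raises ValueError.
2. `except (KeyError, AttributeError)` does not match ValueError; skipped.
3. `except (ValueError, Exception)` matches (ValueError is in the tuple) → output = 65.
Result: 65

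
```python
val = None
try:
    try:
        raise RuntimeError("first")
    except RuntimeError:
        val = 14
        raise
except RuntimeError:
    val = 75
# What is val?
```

Step-by-step execution trace:
1. Inner try: `raise RuntimeError("first")` raises RuntimeError.
2. Inner `except RuntimeError` matches → val = 14.
3. bare `raise` re-raises the same RuntimeError.
4. Outer `except RuntimeError` matches → val = 75.
Result: 75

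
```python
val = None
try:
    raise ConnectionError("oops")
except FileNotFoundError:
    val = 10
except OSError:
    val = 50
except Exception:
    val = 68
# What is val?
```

Step-by-step execution trace:
1. `raise ConnectionError(...)` raises ConnectionError.
2. `except FileNotFoundError` does not match (ConnectionError is not a subclass of FileNotFoundError); skipped.
3. `except OSError` matches (ConnectionError is a subclass of OSError) → val = 50.
4. `except Exception` is not reached.
Result: 50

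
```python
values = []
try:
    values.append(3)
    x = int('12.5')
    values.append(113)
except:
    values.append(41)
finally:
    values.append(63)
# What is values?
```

Step-by-step execution trace:
1. try: `values.append(3)` → values = [3].
2. `x = int('12.5')` raises ValueError; `values.append(113)` is not reached.
3. bare `except` matches → `values.append(41)` → values = [3, 41].
4. finally always runs: `values.append(63)` → values = [3, 41, 63].
Result: [3, 41, 63]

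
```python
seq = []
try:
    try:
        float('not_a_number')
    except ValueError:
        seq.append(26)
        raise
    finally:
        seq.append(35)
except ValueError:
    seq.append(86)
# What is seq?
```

Step-by-step execution trace:
1. Inner try: `float('not_a_number')` raises ValueError.
2. Inner `except ValueError` matches → `seq.append(26)` → seq = [26].
3. bare `raise` re-raises ValueError.
4. Inner `finally` runs during unwinding: `seq.append(35)` → seq = [26, 35].
5. Outer `except ValueError` matches → `seq.append(86)` → seq = [26, 35, 86].
Result: [26, 35, 86]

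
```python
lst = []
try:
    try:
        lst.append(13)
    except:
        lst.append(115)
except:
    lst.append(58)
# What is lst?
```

Step-by-step execution trace:
1. Inner try: `lst.append(13)` → lst = [13]. No exception raised.
2. Inner `except` is skipped.
3. Inner try completes normally; outer `except` is skipped.
Result: [13]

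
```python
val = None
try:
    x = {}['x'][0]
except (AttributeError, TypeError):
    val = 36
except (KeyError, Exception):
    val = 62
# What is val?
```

Step-by-step execution trace:
1. `x = {}['x'][0]` raises KeyError.
2. `except (AttributeError, TypeError)` does not match KeyError; skipped.
3. `except (KeyError, Exception)` matches (KeyError is in the tuple) → val = 62.
Result: 62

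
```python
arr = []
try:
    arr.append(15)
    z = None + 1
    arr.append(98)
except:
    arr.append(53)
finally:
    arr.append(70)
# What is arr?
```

Step-by-step execution trace:
1. try: `arr.append(15)` → arr = [15].
2. `z = None + 1` raises TypeError; `arr.append(98)` is not reached.
3. bare `except` matches → `arr.append(53)` → arr = [15, 53].
4. finally always runs: `arr.append(70)` → arr = [15, 53, 70].
Result: [15, 53, 70]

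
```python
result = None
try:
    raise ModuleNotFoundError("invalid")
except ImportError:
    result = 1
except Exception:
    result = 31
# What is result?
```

Step-by-step execution trace:
1. `raise ModuleNotFoundError(...)` raises ModuleNotFoundError.
2. `except ImportError` matches (ModuleNotFoundError is a subclass of ImportError) → result = 1.
3. `except Exception` is not reached.
Result: 1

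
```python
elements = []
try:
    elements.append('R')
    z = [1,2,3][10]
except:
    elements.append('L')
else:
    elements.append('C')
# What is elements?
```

Step-by-step execution trace:
1. try: `elements.append('R')` → elements = ['R'].
2. `z = [1,2,3][10]` raises IndexError.
3. bare `except` matches → `elements.append('L')` → elements = ['R', 'L'].
4. `else` is skipped (an exception was raised).
Result: ['R', 'L']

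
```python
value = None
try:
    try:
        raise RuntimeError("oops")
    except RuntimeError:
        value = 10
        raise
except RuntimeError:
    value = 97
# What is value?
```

Step-by-step execution trace:
1. Inner try: `raise RuntimeError("oops")` raises RuntimeError.
2. Inner `except RuntimeError` matches → value = 10.
3. bare `raise` re-raises the same RuntimeError.
4. Outer `except RuntimeError` matches → value = 97.
Result: 97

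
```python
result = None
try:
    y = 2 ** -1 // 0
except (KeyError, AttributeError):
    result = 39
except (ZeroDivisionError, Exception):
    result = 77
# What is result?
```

Step-by-step execution trace:
1. `y = 2 ** -1 // 0` raises ZeroDivisionError.
2. `except (KeyError, AttributeError)` does not match ZeroDivisionError; skipped.
3. `except (ZeroDivisionError, Exception)` matches (ZeroDivisionError is in the tuple) → result = 77.
Result: 77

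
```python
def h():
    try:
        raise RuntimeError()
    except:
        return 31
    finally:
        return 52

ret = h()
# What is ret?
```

Step-by-step execution trace:
1. `h()` enters try: `raise RuntimeError()` raises RuntimeError.
2. bare `except` matches → `return 31` sets pending return value 31.
3. Before returning, `finally: return 52` runs and overrides the pending return.
4. h() returns 52 → ret = 52.
Result: 52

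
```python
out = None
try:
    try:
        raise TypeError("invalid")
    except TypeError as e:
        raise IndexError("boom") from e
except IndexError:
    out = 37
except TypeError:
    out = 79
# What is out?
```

Step-by-step execution trace:
1. Inner try raises TypeError; inner `except TypeError as e` catches it.
2. `raise IndexError(...) from e` raises IndexError (TypeError is attached as __cause__, but only IndexError is active).
3. Outer `except IndexError` matches → out = 37.
4. `except TypeError` is not reached.
Result: 37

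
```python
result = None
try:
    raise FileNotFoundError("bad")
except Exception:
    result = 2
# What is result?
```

Step-by-step execution trace:
1. `raise FileNotFoundError(...)` raises FileNotFoundError.
2. `except Exception` matches (FileNotFoundError is a subclass of Exception) → result = 2.
Result: 2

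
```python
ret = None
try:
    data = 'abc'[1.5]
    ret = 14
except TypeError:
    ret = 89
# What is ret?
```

Step-by-step execution trace:
1. `data = 'abc'[1.5]` raises TypeError.
2. `ret = 14` is not reached.
3. `except TypeError` matches → ret = 89.
Result: 89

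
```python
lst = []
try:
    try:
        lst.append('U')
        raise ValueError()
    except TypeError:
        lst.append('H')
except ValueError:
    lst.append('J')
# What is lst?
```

Step-by-step execution trace:
1. Inner try: `lst.append('U')` → lst = ['U'].
2. `raise ValueError()` raises ValueError.
3. Inner `except TypeError` does not match ValueError; exception propagates to outer try.
4. Outer `except ValueError` matches → `lst.append('J')` → lst = ['U', 'J'].
Result: ['U', 'J']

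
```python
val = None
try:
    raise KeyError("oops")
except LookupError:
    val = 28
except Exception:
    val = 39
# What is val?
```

Step-by-step execution trace:
1. `raise KeyError(...)` raises KeyError.
2. `except LookupError` matches (KeyError is a subclass of LookupError) → val = 28.
3. `except Exception` is not reached.
Result: 28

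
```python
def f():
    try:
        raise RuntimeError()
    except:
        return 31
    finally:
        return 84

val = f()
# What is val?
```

Step-by-step execution trace:
1. `f()` enters try: `raise RuntimeError()` raises RuntimeError.
2. bare `except` matches → `return 31` sets pending return value 31.
3. Before returning, `finally: return 84` runs and overrides the pending return.
4. f() returns 84 → val = 84.
Result: 84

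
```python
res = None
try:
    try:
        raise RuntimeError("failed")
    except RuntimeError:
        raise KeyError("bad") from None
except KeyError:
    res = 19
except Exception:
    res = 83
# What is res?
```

Step-by-step execution trace:
1. Inner try raises RuntimeError; inner `except RuntimeError` catches it.
2. `raise KeyError(...) from None` raises KeyError (from None suppresses __context__, but the active exception is still KeyError).
3. Outer `except KeyError` matches → res = 19.
4. `except Exception` is not reached.
Result: 19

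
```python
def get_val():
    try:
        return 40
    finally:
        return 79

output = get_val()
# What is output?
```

Step-by-step execution trace:
1. `get_val()` enters try: `return 40` sets pending return value 40.
2. Before returning, `finally: return 79` runs and overrides the pending return.
3. get_val() returns 79 → output = 79.
Result: 79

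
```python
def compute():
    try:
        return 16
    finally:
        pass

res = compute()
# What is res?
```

Step-by-step execution trace:
1. `compute()` enters try: `return 16` sets pending return value 16.
2. Before returning, `finally: pass` runs (no effect).
3. compute() returns 16 → res = 16.
Result: 16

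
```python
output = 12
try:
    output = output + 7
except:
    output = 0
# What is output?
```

Step-by-step execution trace:
1. output starts at 12.
2. try: `output = output + 7` → output = 19. No exception raised.
3. `except` is skipped.
Result: 19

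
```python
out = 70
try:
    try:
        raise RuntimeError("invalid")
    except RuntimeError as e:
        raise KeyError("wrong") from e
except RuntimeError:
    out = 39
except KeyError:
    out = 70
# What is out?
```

Step-by-step execution trace:
1. Inner try raises RuntimeError; inner `except RuntimeError as e` catches it.
2. `raise KeyError(...) from e` raises KeyError (RuntimeError is attached as __cause__, but only KeyError is active).
3. Outer `except RuntimeError` does not match KeyError; skipped.
4. Outer `except KeyError` matches → out = 70.
Result: 70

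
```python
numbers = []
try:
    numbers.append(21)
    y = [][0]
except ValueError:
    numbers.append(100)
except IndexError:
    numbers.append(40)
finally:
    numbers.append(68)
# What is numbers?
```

Step-by-step execution trace:
1. try: `numbers.append(21)` → numbers = [21].
2. `y = [][0]` raises IndexError.
3. `except ValueError` does not match IndexError; skipped.
4. `except IndexError` matches → `numbers.append(40)` → numbers = [21, 40].
5. finally always runs: `numbers.append(68)` → numbers = [21, 40, 68].
Result: [21, 40, 68]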